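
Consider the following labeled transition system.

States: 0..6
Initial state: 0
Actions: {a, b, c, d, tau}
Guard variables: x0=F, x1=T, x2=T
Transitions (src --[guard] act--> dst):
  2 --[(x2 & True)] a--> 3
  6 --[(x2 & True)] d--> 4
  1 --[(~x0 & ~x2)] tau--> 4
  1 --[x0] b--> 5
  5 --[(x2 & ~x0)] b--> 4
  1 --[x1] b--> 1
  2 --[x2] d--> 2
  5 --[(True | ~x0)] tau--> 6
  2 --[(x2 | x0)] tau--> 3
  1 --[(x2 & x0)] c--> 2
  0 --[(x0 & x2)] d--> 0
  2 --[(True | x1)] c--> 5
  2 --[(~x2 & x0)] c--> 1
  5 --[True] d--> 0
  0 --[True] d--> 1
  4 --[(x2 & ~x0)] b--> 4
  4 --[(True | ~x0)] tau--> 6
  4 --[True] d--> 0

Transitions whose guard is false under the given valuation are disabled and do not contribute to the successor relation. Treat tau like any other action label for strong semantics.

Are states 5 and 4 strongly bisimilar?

Answer: BISIMILAR

Analysis:
Compute ~ classes (split until stable):
  P[0] = {{0,1,2,3,4,5,6}}
  P[1] = {{0,6},{1},{2},{3},{4,5}}
  P[2] = {{0},{1},{2},{3},{4,5},{6}}
Fixed point at round 3; 6 class(es).
[5]={4,5}  [4]={4,5}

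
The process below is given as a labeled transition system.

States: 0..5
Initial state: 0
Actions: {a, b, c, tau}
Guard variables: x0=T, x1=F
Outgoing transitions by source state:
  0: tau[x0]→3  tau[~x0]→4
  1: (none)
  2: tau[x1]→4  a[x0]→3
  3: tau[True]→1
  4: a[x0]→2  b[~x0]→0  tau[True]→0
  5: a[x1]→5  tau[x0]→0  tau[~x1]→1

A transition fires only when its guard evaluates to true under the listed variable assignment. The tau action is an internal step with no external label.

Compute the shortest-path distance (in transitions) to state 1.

Breadth-first toward 1:
  Layer 0: {0}
  Layer 1: {3}
  Layer 2: {1}
1 enters at depth 2; path tau·tau

Answer: 2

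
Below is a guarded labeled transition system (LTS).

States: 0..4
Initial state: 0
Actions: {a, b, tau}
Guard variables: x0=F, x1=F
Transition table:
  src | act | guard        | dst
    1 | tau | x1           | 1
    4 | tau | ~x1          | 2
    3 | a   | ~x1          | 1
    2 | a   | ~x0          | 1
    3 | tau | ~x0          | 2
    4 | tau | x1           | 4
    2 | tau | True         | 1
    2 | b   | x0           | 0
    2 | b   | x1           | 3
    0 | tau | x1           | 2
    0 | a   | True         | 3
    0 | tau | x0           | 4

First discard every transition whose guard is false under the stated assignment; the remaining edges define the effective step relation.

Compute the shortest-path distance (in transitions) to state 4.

Breadth-first toward 4:
  depth 0: {0}
  depth 1: {3}
  depth 2: {1,2}
4 never appears.

Answer: UNREACHABLE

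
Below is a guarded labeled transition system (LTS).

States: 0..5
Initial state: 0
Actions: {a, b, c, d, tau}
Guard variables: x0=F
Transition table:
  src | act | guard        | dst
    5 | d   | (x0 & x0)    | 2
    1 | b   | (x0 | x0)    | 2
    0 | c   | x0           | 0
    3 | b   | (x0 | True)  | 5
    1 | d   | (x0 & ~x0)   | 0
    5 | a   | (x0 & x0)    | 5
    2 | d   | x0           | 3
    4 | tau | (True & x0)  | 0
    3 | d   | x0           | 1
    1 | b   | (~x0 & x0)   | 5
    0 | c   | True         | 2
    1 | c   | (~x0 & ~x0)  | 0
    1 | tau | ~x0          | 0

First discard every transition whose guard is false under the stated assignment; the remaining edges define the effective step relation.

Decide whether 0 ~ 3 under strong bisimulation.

Answer: NOT BISIMILAR

Analysis:
Refine partition for ~:
  P[0] = {{0,1,2,3,4,5}}
  P[1] = {{0},{1},{2,4,5},{3}}
stable after 2 split(s): 4 block(s)
class of 0: {0}; class of 3: {3}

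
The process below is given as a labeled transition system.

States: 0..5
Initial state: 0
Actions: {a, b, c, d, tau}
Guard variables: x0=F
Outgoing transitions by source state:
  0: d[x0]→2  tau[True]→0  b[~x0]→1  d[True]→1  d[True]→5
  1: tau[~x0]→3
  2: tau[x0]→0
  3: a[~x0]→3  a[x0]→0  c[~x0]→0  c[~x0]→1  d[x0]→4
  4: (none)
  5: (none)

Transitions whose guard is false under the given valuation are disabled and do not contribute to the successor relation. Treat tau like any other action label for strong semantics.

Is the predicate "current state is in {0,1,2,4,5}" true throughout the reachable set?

Answer: INVARIANT VIOLATED at state 3

Trace:
Safe = {0,1,2,4,5}
Reach set: {0,1,3,5}
  0: safe
  1: safe
  3: VIOLATES
  5: safe
counterexample path to 3: b·tau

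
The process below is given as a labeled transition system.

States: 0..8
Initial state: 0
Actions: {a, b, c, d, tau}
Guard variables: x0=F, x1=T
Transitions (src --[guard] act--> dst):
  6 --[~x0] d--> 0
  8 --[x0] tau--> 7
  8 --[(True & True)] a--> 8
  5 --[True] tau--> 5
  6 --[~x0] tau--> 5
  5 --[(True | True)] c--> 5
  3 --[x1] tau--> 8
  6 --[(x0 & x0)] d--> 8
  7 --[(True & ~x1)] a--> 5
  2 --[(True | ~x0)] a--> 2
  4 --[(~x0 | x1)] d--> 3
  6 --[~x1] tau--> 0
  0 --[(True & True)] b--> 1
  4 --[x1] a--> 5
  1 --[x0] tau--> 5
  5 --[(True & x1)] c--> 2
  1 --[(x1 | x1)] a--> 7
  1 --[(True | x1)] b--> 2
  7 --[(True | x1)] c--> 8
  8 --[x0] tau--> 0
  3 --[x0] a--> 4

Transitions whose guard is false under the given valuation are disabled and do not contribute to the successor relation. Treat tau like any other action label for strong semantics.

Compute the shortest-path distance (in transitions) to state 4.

Breadth-first toward 4:
  Layer 0: {0}
  Layer 1: {1}
  Layer 2: {2,7}
  Layer 3: {8}
4 never appears.

Answer: UNREACHABLE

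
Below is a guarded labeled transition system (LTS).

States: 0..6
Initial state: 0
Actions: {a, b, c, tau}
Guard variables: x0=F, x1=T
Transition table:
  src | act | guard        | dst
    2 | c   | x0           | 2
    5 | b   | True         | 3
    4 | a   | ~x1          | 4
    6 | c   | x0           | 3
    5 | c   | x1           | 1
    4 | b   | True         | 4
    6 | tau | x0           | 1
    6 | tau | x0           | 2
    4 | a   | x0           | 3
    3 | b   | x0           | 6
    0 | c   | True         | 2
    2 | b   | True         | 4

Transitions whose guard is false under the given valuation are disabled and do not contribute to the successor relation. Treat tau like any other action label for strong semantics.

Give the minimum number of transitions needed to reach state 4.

Answer: 2

Analysis:
Breadth-first toward 4:
  depth 0: {0}
  depth 1: {2}
  depth 2: {4}
4 enters at depth 2; path c·b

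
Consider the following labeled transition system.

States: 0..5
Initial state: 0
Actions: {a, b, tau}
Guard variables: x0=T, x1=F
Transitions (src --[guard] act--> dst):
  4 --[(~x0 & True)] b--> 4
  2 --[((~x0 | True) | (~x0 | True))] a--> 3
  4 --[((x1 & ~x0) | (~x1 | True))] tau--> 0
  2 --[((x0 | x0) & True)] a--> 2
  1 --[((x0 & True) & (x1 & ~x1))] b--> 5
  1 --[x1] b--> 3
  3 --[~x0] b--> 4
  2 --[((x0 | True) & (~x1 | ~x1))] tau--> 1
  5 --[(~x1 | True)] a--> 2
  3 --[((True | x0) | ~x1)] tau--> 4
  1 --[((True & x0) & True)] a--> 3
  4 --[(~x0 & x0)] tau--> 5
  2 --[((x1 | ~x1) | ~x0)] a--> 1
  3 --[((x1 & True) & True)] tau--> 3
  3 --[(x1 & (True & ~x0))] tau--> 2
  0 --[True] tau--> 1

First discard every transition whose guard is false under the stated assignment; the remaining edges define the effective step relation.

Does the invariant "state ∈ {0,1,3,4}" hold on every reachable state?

Inv-set: {0,1,3,4}
R = {0,1,3,4}
  0: ok
  1: ok
  3: ok
  4: ok

Answer: INVARIANT HOLDS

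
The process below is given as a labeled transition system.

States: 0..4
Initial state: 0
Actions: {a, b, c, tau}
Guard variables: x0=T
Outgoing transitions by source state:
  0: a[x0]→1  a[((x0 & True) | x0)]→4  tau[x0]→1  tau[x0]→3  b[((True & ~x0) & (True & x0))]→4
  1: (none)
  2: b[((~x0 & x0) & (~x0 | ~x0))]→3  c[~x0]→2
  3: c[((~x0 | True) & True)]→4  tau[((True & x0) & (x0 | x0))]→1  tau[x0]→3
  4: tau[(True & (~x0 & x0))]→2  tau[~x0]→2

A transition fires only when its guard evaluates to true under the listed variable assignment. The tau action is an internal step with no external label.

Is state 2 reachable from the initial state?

Answer: UNREACHABLE

Analysis:
Guard filter leaves 7 enabled edge(s).
depth 0: {0}
depth 1: {1,3,4}  now seen {0,1,3,4}
Reachable = {0,1,3,4}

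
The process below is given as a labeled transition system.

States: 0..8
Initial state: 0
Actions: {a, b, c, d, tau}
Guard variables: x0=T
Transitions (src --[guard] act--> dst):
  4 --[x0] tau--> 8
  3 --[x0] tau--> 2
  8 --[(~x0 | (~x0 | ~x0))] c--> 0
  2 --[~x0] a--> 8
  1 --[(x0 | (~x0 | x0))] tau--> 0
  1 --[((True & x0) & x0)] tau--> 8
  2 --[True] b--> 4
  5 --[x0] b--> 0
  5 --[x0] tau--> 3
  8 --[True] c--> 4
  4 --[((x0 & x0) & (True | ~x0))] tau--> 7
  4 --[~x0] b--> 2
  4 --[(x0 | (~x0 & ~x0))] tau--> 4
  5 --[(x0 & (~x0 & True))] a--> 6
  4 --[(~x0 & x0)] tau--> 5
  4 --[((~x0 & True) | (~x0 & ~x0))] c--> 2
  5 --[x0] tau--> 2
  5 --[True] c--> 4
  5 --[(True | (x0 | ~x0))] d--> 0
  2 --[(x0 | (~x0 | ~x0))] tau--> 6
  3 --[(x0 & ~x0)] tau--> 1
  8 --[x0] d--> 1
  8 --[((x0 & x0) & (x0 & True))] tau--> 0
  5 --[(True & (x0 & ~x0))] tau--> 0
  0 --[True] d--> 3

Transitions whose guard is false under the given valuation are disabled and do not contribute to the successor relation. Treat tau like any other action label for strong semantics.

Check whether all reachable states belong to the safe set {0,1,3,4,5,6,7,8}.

Answer: INVARIANT VIOLATED at state 2

Trace:
Safe = {0,1,3,4,5,6,7,8}
R = {0,1,2,3,4,6,7,8}
  0: safe
  1: safe
  2: VIOLATES
  3: safe
  4: safe
  6: safe
  7: safe
  8: safe
counterexample path to 2: d·tau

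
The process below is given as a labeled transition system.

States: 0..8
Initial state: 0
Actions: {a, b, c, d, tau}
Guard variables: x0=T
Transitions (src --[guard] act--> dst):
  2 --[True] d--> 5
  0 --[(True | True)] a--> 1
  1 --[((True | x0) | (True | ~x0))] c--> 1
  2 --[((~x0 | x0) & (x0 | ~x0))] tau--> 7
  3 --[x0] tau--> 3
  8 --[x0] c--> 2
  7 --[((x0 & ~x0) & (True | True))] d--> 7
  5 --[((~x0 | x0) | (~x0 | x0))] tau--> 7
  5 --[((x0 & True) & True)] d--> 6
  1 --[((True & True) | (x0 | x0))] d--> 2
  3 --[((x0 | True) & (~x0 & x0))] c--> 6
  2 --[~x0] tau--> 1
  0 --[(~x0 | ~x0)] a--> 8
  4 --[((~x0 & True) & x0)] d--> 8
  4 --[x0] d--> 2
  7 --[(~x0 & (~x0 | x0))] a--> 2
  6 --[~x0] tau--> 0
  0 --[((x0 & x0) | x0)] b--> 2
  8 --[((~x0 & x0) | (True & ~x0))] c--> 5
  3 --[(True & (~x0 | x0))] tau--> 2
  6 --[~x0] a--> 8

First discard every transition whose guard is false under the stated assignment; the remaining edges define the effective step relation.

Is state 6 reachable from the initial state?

After dropping false guards: 12 live edges.
L0 = {0}
L1 = {1,2}  cumulative {0,1,2}
L2 = {5,7}  cumulative {0,1,2,5,7}
L3 = {6}  cumulative {0,1,2,5,6,7}
Reach set: {0,1,2,5,6,7}
witness 6: b·d·d

Answer: REACHABLE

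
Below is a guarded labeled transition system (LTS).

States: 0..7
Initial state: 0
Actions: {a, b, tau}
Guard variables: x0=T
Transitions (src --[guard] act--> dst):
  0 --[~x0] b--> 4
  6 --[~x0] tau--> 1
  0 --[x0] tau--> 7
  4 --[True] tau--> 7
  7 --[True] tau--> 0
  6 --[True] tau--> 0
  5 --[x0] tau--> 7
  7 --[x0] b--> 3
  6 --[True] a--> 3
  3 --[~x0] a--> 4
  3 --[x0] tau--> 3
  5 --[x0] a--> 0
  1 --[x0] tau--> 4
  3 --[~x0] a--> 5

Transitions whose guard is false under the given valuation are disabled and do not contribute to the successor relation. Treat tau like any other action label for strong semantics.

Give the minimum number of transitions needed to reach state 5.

Answer: UNREACHABLE

Trace:
BFS to 5:
  L0 = {0}
  L1 = {7}
  L2 = {3}
5 never appears.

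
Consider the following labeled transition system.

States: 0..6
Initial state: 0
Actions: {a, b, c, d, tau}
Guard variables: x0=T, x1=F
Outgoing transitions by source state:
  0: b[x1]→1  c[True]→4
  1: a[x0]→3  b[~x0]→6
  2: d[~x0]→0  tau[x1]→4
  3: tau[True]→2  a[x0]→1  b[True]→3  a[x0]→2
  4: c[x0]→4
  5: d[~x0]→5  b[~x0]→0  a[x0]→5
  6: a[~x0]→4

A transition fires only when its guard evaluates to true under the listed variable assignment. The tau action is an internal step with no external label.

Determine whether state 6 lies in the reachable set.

Answer: UNREACHABLE

Trace:
8 transition(s) survive guard evaluation.
depth 0: {0}
depth 1: {4}  total {0,4}
Reach set: {0,4}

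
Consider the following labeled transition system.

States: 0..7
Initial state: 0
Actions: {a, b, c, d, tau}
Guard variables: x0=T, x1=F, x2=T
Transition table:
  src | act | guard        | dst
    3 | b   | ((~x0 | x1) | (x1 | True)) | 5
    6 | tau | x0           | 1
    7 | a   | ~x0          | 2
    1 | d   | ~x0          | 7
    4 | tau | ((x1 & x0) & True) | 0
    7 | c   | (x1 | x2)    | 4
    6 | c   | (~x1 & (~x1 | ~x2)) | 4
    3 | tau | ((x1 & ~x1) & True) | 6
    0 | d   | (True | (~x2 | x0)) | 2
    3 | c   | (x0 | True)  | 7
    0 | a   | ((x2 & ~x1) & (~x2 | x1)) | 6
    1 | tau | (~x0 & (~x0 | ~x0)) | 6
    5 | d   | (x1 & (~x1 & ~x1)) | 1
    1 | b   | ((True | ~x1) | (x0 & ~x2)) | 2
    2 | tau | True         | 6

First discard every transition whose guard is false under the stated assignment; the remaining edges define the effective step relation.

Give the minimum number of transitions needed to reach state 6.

Answer: 2

Analysis:
BFS to 6:
  Layer 0: {0}
  Layer 1: {2}
  Layer 2: {6}
first hit 6 at d=2 via d·tau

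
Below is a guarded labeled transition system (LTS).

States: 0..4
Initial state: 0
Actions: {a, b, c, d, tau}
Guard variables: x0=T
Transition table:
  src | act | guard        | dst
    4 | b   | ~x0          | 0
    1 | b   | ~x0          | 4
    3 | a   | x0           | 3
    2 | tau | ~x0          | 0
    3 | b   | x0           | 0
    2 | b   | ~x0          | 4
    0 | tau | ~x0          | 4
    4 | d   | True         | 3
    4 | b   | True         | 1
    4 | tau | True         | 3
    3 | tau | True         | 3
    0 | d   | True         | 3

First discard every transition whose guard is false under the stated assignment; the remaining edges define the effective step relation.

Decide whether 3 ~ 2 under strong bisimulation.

Bisimulation quotient by refinement:
  round 0: {{0,1,2,3,4}}
  round 1: {{0},{1,2},{3},{4}}
Fixed point at round 2; 4 class(es).
[3]={3}  [2]={1,2}

Answer: NOT BISIMILAR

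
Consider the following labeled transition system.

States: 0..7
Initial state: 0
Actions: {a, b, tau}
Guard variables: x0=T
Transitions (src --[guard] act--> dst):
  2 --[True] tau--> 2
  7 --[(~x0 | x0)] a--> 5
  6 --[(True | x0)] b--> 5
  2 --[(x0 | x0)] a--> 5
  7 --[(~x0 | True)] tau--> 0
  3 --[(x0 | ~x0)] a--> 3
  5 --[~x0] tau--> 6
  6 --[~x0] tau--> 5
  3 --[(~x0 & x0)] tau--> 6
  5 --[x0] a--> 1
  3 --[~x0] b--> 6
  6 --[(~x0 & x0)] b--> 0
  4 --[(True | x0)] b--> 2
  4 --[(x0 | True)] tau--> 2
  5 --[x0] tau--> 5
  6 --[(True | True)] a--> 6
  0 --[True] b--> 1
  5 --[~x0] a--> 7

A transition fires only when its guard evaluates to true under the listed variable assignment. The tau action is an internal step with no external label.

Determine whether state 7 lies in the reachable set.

Answer: UNREACHABLE

Working:
Guard filter leaves 12 enabled edge(s).
Layer 0: {0}
Layer 1: {1}  total {0,1}
Reach set: {0,1}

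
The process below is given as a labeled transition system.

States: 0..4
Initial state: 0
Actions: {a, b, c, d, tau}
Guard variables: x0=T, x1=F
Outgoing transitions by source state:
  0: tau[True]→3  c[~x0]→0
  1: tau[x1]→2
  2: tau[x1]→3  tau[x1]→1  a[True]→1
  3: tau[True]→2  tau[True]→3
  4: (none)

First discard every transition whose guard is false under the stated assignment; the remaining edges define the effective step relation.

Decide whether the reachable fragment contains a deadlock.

Answer: DEADLOCK at state 1

Analysis:
R = {0,1,2,3}
  0: tau→3  [1 out]
  1: ∅  [deadlock]
  2: a→1  [1 out]
  3: tau→2  tau→3  [2 out]
witness 1: tau·tau·a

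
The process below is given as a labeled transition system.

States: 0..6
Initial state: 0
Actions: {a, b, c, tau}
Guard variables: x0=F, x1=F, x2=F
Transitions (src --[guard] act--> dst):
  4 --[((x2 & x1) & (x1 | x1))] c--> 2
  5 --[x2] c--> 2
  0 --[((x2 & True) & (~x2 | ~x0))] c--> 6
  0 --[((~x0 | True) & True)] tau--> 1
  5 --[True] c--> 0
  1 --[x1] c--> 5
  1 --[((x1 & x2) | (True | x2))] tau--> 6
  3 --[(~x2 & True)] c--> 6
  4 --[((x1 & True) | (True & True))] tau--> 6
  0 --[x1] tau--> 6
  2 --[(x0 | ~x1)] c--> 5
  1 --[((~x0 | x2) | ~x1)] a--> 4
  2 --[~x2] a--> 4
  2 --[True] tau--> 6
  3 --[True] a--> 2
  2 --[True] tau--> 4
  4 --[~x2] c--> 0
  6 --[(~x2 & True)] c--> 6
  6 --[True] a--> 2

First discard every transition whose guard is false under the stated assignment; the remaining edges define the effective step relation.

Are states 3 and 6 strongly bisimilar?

Answer: BISIMILAR

Trace:
Compute ~ classes (split until stable):
  P[0] = {{0,1,2,3,4,5,6}}
  P[1] = {{0},{1},{2},{3,6},{4},{5}}
Fixed point at round 2; 6 class(es).
class of 3: {3,6}; class of 6: {3,6}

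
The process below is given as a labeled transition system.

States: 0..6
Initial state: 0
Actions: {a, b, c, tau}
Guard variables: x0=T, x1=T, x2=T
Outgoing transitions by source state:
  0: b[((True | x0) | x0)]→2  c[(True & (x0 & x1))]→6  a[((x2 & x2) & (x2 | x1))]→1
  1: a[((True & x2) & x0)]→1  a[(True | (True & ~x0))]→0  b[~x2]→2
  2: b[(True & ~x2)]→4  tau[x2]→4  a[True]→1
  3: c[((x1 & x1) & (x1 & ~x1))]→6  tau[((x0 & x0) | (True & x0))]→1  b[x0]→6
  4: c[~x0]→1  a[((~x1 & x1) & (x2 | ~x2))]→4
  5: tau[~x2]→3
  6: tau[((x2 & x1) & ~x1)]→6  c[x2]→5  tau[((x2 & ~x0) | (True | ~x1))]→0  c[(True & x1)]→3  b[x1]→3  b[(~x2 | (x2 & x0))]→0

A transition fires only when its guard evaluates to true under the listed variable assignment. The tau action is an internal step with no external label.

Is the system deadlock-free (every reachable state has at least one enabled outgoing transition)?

Answer: DEADLOCK at state 4

Trace:
Reach set: {0,1,2,3,4,5,6}
  0: a→1  b→2  c→6  [3 out]
  1: a→0  a→1  [2 out]
  2: a→1  tau→4  [2 out]
  3: b→6  tau→1  [2 out]
  4: ∅  [no exit]
  5: ∅  [no exit]
  6: b→0  b→3  c→3  c→5  tau→0  [5 out]
trace reaching 4: b·tau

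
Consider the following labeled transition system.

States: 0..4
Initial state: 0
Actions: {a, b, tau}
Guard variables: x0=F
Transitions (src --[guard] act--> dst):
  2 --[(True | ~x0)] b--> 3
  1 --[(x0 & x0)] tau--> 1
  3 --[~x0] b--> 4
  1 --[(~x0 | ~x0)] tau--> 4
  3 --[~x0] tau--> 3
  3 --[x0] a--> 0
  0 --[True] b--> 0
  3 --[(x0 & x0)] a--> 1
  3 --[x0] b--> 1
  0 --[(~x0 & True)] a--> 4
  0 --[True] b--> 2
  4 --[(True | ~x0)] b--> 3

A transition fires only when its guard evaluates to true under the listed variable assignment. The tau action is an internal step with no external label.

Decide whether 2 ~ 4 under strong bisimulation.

Answer: BISIMILAR

Trace:
Bisimulation quotient by refinement:
  round 0: {{0,1,2,3,4}}
  round 1: {{0},{1},{2,4},{3}}
Fixed point at round 2; 4 class(es).
[2]={2,4}  [4]={2,4}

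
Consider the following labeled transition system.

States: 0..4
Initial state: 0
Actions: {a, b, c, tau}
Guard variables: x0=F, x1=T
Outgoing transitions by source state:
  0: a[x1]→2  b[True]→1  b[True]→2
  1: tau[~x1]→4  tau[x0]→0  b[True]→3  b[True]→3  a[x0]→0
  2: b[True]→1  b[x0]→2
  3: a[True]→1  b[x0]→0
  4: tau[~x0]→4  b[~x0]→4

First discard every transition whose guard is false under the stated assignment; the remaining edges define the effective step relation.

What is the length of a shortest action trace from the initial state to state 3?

Layered search for 3:
  depth 0: {0}
  depth 1: {1,2}
  depth 2: {3}
depth(3)=2, e.g. b·b

Answer: 2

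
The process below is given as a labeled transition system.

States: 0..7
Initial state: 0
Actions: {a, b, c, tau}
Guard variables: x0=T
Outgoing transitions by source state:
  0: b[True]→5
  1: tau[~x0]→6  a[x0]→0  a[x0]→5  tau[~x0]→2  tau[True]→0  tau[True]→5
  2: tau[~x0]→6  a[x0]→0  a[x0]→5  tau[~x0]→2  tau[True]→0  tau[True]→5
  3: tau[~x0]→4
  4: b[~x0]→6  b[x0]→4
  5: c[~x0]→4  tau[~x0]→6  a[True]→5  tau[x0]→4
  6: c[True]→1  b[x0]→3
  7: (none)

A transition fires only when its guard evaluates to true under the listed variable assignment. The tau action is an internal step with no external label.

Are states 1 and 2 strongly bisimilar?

Bisimulation quotient by refinement:
  P[0] = {{0,1,2,3,4,5,6,7}}
  P[1] = {{0,4},{1,2,5},{3,7},{6}}
  P[2] = {{0},{1,2},{3,7},{4},{5},{6}}
Fixed point at round 3; 6 class(es).
class of 1: {1,2}; class of 2: {1,2}

Answer: BISIMILAR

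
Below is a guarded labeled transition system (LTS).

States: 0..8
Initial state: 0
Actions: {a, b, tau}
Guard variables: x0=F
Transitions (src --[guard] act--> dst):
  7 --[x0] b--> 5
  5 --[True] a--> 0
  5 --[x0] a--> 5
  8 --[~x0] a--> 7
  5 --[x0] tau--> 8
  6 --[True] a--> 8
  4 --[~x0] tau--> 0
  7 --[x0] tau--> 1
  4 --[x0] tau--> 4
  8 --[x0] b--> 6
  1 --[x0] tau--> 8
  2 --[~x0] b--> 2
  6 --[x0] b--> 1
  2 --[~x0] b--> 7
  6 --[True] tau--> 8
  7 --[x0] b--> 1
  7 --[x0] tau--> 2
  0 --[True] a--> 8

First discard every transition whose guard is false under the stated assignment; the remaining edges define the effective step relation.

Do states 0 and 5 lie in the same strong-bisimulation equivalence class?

Bisimulation quotient by refinement:
  round 0: {{0,1,2,3,4,5,6,7,8}}
  round 1: {{0,5,8},{1,3,7},{2},{4},{6}}
  round 2: {{0,5},{1,3,7},{2},{4},{6},{8}}
  round 3: {{0},{1,3,7},{2},{4},{5},{6},{8}}
stable after 4 split(s): 7 block(s)
class of 0: {0}; class of 5: {5}

Answer: NOT BISIMILAR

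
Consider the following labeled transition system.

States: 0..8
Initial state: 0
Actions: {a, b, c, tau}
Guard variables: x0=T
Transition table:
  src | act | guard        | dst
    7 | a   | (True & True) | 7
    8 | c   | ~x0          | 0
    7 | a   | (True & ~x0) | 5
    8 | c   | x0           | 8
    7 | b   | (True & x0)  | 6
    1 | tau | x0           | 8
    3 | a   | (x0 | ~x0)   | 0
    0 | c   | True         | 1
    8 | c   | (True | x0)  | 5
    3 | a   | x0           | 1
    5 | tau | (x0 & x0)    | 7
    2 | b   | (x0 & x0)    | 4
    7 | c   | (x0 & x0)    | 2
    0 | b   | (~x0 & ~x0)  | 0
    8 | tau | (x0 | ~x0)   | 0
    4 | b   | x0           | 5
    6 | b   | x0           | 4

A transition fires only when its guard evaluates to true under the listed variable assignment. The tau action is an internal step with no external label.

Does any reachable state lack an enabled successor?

Answer: DEADLOCK-FREE

Trace:
Reachable = {0,1,2,4,5,6,7,8}
  0: c→1  [1 exit(s)]
  1: tau→8  [1 exit(s)]
  2: b→4  [1 exit(s)]
  4: b→5  [1 exit(s)]
  5: tau→7  [1 exit(s)]
  6: b→4  [1 exit(s)]
  7: a→7  b→6  c→2  [3 exit(s)]
  8: c→5  c→8  tau→0  [3 exit(s)]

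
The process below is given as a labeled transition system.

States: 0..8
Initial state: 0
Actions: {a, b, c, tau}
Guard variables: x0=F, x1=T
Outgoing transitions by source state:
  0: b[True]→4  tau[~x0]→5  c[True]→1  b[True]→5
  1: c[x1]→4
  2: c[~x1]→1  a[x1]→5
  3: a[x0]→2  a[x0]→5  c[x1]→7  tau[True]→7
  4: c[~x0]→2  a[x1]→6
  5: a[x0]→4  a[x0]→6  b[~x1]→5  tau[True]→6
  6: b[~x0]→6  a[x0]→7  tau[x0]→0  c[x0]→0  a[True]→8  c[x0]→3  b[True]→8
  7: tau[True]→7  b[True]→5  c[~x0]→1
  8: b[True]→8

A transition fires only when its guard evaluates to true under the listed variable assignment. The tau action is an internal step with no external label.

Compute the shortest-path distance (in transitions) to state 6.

Breadth-first toward 6:
  Layer 0: {0}
  Layer 1: {1,4,5}
  Layer 2: {2,6}
first hit 6 at d=2 via b·a

Answer: 2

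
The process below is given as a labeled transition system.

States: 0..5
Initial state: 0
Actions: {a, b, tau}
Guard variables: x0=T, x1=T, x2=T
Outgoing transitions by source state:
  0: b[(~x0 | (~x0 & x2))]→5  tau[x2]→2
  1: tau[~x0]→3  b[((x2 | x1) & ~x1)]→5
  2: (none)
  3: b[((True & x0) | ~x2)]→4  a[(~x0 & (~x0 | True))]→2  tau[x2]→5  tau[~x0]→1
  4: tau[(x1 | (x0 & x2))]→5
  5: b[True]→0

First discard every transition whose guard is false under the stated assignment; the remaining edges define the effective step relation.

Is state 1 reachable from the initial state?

Answer: UNREACHABLE

Working:
5 transition(s) survive guard evaluation.
L0 = {0}
L1 = {2}  now seen {0,2}
Reach set: {0,2}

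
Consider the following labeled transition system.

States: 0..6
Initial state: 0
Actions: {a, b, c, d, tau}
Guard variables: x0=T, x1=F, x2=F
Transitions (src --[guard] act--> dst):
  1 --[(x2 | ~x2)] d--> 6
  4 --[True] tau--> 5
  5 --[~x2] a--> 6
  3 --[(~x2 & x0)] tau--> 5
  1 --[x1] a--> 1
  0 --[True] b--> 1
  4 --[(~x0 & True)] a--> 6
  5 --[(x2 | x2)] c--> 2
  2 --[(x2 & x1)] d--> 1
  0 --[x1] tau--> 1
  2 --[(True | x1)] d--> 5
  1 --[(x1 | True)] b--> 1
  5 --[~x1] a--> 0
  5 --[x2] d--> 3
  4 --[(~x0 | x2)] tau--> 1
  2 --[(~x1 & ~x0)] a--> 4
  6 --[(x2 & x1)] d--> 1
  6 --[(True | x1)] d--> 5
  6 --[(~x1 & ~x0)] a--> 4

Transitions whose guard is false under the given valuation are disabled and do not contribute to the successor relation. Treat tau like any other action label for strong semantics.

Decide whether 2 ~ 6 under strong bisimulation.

Bisimulation quotient by refinement:
  P[0] = {{0,1,2,3,4,5,6}}
  P[1] = {{0},{1},{2,6},{3,4},{5}}
stable after 2 split(s): 5 block(s)
2∈{2,6}, 6∈{2,6}

Answer: BISIMILAR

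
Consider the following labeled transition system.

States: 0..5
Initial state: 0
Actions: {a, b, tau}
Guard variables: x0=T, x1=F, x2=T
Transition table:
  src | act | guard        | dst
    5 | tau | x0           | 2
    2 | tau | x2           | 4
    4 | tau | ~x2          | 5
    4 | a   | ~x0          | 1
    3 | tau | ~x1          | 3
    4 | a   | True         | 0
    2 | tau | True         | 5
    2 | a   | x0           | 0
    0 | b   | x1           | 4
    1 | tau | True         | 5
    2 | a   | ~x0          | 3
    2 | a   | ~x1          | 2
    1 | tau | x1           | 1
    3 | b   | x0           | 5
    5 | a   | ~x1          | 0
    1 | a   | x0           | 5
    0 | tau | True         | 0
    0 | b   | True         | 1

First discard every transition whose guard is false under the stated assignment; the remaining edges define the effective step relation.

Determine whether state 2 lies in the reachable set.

Answer: REACHABLE

Working:
13 transition(s) survive guard evaluation.
L0 = {0}
L1 = {1}  cumulative {0,1}
L2 = {5}  cumulative {0,1,5}
L3 = {2}  cumulative {0,1,2,5}
L4 = {4}  cumulative {0,1,2,4,5}
R = {0,1,2,4,5}
trace reaching 2: b·tau·tau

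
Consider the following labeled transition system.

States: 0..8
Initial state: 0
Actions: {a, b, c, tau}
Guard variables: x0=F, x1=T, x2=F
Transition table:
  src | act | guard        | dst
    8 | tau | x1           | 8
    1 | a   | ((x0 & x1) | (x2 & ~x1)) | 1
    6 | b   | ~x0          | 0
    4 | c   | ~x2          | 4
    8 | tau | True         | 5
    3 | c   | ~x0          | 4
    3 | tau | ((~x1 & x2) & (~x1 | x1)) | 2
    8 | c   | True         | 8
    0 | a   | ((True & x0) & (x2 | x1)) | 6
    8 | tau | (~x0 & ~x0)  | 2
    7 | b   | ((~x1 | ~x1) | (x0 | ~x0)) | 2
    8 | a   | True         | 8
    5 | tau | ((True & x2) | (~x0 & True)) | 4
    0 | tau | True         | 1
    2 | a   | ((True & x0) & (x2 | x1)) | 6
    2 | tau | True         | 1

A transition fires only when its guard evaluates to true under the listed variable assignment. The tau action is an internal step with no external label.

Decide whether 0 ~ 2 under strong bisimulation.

Bisimulation quotient by refinement:
  round 0: {{0,1,2,3,4,5,6,7,8}}
  round 1: {{0,2,5},{1},{3,4},{6,7},{8}}
  round 2: {{0,2},{1},{3,4},{5},{6,7},{8}}
stable after 3 split(s): 6 block(s)
0∈{0,2}, 2∈{0,2}

Answer: BISIMILAR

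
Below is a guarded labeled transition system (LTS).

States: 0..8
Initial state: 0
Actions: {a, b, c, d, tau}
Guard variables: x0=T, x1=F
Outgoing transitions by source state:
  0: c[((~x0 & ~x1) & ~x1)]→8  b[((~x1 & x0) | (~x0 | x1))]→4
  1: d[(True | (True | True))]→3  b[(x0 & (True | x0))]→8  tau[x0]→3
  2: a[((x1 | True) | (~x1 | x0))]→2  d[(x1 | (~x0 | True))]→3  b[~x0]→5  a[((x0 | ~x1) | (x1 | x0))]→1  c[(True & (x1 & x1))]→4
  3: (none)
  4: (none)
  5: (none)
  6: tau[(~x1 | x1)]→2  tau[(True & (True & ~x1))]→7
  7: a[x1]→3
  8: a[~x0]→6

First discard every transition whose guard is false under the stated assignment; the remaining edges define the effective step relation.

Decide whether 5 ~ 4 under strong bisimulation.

Answer: BISIMILAR

Analysis:
Refine partition for ~:
  π0 = {{0,1,2,3,4,5,6,7,8}}
  π1 = {{0},{1},{2},{3,4,5,7,8},{6}}
Fixed point at round 2; 5 class(es).
class of 5: {3,4,5,7,8}; class of 4: {3,4,5,7,8}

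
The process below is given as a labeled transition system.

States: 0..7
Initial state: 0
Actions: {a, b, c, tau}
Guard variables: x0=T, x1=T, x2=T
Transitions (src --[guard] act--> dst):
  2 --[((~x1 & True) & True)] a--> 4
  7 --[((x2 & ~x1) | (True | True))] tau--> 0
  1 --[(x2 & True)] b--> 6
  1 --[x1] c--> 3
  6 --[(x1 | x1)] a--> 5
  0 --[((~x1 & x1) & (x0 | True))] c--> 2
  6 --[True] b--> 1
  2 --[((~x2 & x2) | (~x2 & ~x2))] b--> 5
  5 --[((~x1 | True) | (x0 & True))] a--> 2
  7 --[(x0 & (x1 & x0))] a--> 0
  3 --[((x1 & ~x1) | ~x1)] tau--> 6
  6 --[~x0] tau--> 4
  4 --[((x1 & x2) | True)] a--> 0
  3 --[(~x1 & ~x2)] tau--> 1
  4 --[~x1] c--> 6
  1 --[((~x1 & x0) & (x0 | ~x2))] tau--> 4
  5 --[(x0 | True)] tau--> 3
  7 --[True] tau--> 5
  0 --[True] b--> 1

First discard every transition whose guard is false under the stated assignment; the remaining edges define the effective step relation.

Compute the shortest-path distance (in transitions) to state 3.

Answer: 2

Working:
Breadth-first toward 3:
  L0 = {0}
  L1 = {1}
  L2 = {3,6}
3 enters at depth 2; path b·c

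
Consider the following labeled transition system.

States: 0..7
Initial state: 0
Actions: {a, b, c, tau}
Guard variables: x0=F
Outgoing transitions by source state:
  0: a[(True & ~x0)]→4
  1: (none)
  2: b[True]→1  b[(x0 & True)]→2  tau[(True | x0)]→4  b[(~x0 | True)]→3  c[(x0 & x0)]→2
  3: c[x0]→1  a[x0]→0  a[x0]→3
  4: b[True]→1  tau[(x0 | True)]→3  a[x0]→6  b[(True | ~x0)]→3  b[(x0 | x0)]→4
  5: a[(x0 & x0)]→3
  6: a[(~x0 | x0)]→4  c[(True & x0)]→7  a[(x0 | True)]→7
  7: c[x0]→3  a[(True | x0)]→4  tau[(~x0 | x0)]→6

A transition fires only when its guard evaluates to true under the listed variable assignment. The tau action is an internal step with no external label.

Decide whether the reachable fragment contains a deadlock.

Answer: DEADLOCK at state 1

Trace:
Reachable = {0,1,3,4}
  0: a→4  [1 out]
  1: ∅  [STUCK]
  3: ∅  [STUCK]
  4: b→1  b→3  tau→3  [3 out]
witness 1: a·b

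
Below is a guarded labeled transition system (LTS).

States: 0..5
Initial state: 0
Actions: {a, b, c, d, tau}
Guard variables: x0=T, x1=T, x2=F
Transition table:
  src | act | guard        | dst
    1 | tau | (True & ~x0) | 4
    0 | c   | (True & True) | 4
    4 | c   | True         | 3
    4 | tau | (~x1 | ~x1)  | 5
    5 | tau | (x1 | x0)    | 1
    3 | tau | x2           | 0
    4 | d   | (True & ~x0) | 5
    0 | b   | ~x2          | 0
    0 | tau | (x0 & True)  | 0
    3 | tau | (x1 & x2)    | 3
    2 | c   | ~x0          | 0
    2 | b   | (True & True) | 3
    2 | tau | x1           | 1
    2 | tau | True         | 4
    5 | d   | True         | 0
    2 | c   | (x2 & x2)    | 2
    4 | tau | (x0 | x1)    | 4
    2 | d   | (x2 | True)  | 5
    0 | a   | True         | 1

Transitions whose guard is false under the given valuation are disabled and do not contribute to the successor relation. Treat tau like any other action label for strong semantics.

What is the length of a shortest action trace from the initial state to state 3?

Answer: 2

Trace:
Layered search for 3:
  L0 = {0}
  L1 = {1,4}
  L2 = {3}
3 enters at depth 2; path c·c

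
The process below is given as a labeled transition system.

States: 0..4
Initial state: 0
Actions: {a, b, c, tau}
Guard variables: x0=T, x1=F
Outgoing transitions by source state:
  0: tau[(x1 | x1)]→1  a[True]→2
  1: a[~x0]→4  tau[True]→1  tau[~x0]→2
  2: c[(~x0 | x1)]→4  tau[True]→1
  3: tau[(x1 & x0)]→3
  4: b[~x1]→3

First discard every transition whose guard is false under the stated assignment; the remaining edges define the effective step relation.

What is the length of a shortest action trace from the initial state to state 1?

Answer: 2

Analysis:
Layered search for 1:
  Layer 0: {0}
  Layer 1: {2}
  Layer 2: {1}
1 enters at depth 2; path a·tau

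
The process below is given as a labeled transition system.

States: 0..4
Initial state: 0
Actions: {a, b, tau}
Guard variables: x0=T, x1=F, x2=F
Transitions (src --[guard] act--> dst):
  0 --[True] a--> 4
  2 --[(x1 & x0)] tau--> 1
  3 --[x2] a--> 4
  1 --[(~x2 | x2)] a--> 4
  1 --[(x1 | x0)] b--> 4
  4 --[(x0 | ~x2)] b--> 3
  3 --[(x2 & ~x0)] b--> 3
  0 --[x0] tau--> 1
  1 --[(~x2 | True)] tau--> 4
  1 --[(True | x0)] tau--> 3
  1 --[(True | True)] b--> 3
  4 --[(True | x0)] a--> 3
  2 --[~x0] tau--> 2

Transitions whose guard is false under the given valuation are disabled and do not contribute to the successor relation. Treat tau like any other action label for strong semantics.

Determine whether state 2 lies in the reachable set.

Answer: UNREACHABLE

Analysis:
Guard filter leaves 9 enabled edge(s).
L0 = {0}
L1 = {1,4}  cumulative {0,1,4}
L2 = {3}  cumulative {0,1,3,4}
Reach set: {0,1,3,4}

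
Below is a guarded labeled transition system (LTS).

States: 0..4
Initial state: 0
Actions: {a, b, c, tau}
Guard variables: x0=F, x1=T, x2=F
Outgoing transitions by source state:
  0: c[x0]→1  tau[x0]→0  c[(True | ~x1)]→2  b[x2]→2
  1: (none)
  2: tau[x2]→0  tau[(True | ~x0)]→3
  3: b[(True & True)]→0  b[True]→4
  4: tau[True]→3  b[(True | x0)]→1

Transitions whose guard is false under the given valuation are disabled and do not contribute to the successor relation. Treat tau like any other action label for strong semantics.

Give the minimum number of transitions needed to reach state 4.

BFS to 4:
  L0 = {0}
  L1 = {2}
  L2 = {3}
  L3 = {4}
4 enters at depth 3; path c·tau·b

Answer: 3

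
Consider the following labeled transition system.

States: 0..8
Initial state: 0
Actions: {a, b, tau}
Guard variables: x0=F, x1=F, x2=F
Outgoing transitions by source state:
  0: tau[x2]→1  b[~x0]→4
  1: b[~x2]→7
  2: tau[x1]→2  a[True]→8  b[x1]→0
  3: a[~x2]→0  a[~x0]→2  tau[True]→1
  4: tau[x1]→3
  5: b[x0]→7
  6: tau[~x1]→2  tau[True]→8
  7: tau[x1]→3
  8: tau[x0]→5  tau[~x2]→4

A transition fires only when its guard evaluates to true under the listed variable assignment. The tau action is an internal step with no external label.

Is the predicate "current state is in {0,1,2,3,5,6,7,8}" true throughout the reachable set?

Allowed set {0,1,2,3,5,6,7,8}
R = {0,4}
  0: ok
  4: ✗ unsafe
reach 4 via b — violates

Answer: INVARIANT VIOLATED at state 4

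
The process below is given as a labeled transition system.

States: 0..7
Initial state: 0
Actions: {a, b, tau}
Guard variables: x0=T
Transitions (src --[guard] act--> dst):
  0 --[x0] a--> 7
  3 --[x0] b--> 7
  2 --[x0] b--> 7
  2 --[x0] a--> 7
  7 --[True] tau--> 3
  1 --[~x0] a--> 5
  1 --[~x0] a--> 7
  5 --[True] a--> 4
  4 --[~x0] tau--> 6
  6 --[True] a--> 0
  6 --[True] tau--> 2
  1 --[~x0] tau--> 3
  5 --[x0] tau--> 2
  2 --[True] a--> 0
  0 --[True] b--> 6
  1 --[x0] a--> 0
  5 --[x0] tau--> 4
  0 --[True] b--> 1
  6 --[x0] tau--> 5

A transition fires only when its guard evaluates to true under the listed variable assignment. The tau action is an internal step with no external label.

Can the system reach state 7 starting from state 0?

Answer: REACHABLE

Working:
15 transition(s) survive guard evaluation.
Layer 0: {0}
Layer 1: {1,6,7}  now seen {0,1,6,7}
Layer 2: {2,3,5}  now seen {0,1,2,3,5,6,7}
Layer 3: {4}  now seen {0,1,2,3,4,5,6,7}
Reach set: {0,1,2,3,4,5,6,7}
witness 7: a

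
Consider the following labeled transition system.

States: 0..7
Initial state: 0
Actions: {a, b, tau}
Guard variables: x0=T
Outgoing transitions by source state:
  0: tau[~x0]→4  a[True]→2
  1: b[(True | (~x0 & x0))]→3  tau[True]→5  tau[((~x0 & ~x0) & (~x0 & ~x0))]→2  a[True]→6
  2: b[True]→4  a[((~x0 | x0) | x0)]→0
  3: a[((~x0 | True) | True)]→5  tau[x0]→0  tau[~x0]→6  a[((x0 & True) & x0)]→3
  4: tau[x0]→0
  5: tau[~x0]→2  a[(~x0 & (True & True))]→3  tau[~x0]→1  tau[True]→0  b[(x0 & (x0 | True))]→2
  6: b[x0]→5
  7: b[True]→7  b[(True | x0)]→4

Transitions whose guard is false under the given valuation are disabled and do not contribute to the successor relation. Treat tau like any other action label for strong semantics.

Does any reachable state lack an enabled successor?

R = {0,2,4}
  0: a→2  [1 exit(s)]
  2: a→0  b→4  [2 exit(s)]
  4: tau→0  [1 exit(s)]

Answer: DEADLOCK-FREE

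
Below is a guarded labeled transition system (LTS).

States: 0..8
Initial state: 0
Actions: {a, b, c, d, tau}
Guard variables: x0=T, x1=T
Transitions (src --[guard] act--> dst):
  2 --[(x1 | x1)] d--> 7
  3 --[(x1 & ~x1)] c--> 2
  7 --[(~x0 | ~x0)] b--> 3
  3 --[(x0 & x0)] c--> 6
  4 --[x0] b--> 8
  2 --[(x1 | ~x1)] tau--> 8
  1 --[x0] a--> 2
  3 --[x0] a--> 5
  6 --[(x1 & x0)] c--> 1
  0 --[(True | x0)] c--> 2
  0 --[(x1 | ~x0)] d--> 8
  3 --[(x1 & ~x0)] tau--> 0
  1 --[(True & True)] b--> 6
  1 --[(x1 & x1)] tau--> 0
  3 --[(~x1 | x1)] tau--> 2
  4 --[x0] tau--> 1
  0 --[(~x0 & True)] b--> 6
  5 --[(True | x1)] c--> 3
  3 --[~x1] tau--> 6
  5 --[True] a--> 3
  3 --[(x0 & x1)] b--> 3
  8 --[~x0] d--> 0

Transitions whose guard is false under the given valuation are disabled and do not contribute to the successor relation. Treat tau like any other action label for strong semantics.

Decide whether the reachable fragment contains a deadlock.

Reach set: {0,2,7,8}
  0: c→2  d→8  [deg 2]
  2: d→7  tau→8  [deg 2]
  7: ∅  [STUCK]
  8: ∅  [STUCK]
Path to 7: c·d

Answer: DEADLOCK at state 7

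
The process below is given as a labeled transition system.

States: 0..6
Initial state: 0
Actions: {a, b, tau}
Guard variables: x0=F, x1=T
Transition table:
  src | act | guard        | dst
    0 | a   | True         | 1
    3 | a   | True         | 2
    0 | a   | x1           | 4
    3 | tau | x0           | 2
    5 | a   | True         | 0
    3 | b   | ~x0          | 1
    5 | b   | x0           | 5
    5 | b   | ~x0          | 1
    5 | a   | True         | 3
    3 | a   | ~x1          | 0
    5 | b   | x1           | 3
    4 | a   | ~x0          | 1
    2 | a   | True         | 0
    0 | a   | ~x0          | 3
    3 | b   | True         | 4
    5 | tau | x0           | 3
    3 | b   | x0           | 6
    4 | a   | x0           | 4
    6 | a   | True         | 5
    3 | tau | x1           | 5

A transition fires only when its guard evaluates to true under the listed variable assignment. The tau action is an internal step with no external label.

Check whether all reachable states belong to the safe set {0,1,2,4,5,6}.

Inv-set: {0,1,2,4,5,6}
Reachable = {0,1,2,3,4,5}
  0: ok
  1: ok
  2: ok
  3: ✗ unsafe
  4: ok
  5: ok
reach 3 via a — violates

Answer: INVARIANT VIOLATED at state 3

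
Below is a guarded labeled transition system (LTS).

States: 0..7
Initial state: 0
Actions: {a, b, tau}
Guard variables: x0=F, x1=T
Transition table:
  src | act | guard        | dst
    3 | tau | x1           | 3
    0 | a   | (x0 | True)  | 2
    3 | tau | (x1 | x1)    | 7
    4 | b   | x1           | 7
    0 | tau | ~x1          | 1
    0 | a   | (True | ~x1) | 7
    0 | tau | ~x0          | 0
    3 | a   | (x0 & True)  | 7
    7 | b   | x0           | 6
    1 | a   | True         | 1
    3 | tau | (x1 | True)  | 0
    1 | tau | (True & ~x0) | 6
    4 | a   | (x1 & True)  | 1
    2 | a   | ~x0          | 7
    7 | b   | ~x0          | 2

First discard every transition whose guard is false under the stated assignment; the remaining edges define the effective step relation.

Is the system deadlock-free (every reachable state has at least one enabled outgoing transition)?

Reach set: {0,2,7}
  0: a→2  a→7  tau→0  [3 exit(s)]
  2: a→7  [1 exit(s)]
  7: b→2  [1 exit(s)]

Answer: DEADLOCK-FREE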